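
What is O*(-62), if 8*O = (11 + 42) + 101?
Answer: -2387/2 ≈ -1193.5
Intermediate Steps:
O = 77/4 (O = ((11 + 42) + 101)/8 = (53 + 101)/8 = (⅛)*154 = 77/4 ≈ 19.250)
O*(-62) = (77/4)*(-62) = -2387/2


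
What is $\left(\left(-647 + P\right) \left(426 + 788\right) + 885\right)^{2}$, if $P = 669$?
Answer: $761373649$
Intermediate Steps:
$\left(\left(-647 + P\right) \left(426 + 788\right) + 885\right)^{2} = \left(\left(-647 + 669\right) \left(426 + 788\right) + 885\right)^{2} = \left(22 \cdot 1214 + 885\right)^{2} = \left(26708 + 885\right)^{2} = 27593^{2} = 761373649$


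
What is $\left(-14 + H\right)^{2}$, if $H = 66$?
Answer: $2704$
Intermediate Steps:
$\left(-14 + H\right)^{2} = \left(-14 + 66\right)^{2} = 52^{2} = 2704$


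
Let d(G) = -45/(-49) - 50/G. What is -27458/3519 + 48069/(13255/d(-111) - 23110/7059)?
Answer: -1015830648101377/358050581257959 ≈ -2.8371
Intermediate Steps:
d(G) = 45/49 - 50/G (d(G) = -45*(-1/49) - 50/G = 45/49 - 50/G)
-27458/3519 + 48069/(13255/d(-111) - 23110/7059) = -27458/3519 + 48069/(13255/(45/49 - 50/(-111)) - 23110/7059) = -27458*1/3519 + 48069/(13255/(45/49 - 50*(-1/111)) - 23110*1/7059) = -27458/3519 + 48069/(13255/(45/49 + 50/111) - 23110/7059) = -27458/3519 + 48069/(13255/(7445/5439) - 23110/7059) = -27458/3519 + 48069/(13255*(5439/7445) - 23110/7059) = -27458/3519 + 48069/(14418789/1489 - 23110/7059) = -27458/3519 + 48069/(101747820761/10510851) = -27458/3519 + 48069*(10510851/101747820761) = -27458/3519 + 505246096719/101747820761 = -1015830648101377/358050581257959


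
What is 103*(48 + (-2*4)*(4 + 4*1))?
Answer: -1648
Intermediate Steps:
103*(48 + (-2*4)*(4 + 4*1)) = 103*(48 - 8*(4 + 4)) = 103*(48 - 8*8) = 103*(48 - 64) = 103*(-16) = -1648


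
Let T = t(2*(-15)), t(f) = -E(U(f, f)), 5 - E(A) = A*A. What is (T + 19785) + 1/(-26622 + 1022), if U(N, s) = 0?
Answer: 506367999/25600 ≈ 19780.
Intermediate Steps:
E(A) = 5 - A² (E(A) = 5 - A*A = 5 - A²)
t(f) = -5 (t(f) = -(5 - 1*0²) = -(5 - 1*0) = -(5 + 0) = -1*5 = -5)
T = -5
(T + 19785) + 1/(-26622 + 1022) = (-5 + 19785) + 1/(-26622 + 1022) = 19780 + 1/(-25600) = 19780 - 1/25600 = 506367999/25600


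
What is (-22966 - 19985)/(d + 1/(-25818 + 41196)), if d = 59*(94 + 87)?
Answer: -660500478/164221663 ≈ -4.0220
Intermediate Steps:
d = 10679 (d = 59*181 = 10679)
(-22966 - 19985)/(d + 1/(-25818 + 41196)) = (-22966 - 19985)/(10679 + 1/(-25818 + 41196)) = -42951/(10679 + 1/15378) = -42951/164221663/15378 = -42951*15378/164221663 = -660500478/164221663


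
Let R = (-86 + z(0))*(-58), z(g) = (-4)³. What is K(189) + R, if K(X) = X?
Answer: 8889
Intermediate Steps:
z(g) = -64
R = 8700 (R = (-86 - 64)*(-58) = -150*(-58) = 8700)
K(189) + R = 189 + 8700 = 8889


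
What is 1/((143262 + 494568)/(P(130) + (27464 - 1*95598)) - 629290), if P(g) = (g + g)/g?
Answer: -34066/21437712055 ≈ -1.5891e-6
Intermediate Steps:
P(g) = 2 (P(g) = (2*g)/g = 2)
1/((143262 + 494568)/(P(130) + (27464 - 1*95598)) - 629290) = 1/((143262 + 494568)/(2 + (27464 - 1*95598)) - 629290) = 1/(637830/(2 + (27464 - 95598)) - 629290) = 1/(637830/(2 - 68134) - 629290) = 1/(637830/(-68132) - 629290) = 1/(637830*(-1/68132) - 629290) = 1/(-318915/34066 - 629290) = 1/(-21437712055/34066) = -34066/21437712055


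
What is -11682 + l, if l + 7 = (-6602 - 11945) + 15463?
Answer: -14773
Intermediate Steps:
l = -3091 (l = -7 + ((-6602 - 11945) + 15463) = -7 + (-18547 + 15463) = -7 - 3084 = -3091)
-11682 + l = -11682 - 3091 = -14773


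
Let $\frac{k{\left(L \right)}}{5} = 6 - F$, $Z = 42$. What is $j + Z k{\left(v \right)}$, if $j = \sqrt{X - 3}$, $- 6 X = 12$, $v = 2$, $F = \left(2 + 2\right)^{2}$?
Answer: $-2100 + i \sqrt{5} \approx -2100.0 + 2.2361 i$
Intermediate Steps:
$F = 16$ ($F = 4^{2} = 16$)
$X = -2$ ($X = \left(- \frac{1}{6}\right) 12 = -2$)
$k{\left(L \right)} = -50$ ($k{\left(L \right)} = 5 \left(6 - 16\right) = 5 \left(-10\right) = -50$)
$j = i \sqrt{5}$ ($j = \sqrt{-2 - 3} = \sqrt{-5} = i \sqrt{5} \approx 2.2361 i$)
$j + Z k{\left(v \right)} = i \sqrt{5} + 42 \left(-50\right) = i \sqrt{5} - 2100 = -2100 + i \sqrt{5}$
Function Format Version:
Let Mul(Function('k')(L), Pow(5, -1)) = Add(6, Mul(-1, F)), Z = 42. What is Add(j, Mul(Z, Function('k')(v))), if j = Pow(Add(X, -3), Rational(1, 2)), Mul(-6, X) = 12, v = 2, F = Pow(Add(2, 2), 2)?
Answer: Add(-2100, Mul(I, Pow(5, Rational(1, 2)))) ≈ Add(-2100.0, Mul(2.2361, I))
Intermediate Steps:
F = 16 (F = Pow(4, 2) = 16)
X = -2 (X = Mul(Rational(-1, 6), 12) = -2)
Function('k')(L) = -50 (Function('k')(L) = Mul(5, Add(6, Mul(-1, 16))) = Mul(5, Add(6, -16)) = Mul(5, -10) = -50)
j = Mul(I, Pow(5, Rational(1, 2))) (j = Pow(Add(-2, -3), Rational(1, 2)) = Pow(-5, Rational(1, 2)) = Mul(I, Pow(5, Rational(1, 2))) ≈ Mul(2.2361, I))
Add(j, Mul(Z, Function('k')(v))) = Add(Mul(I, Pow(5, Rational(1, 2))), Mul(42, -50)) = Add(Mul(I, Pow(5, Rational(1, 2))), -2100) = Add(-2100, Mul(I, Pow(5, Rational(1, 2))))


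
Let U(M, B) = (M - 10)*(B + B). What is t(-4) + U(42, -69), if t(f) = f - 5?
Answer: -4425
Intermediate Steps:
t(f) = -5 + f
U(M, B) = 2*B*(-10 + M) (U(M, B) = (-10 + M)*(2*B) = 2*B*(-10 + M))
t(-4) + U(42, -69) = (-5 - 4) + 2*(-69)*(-10 + 42) = -9 + 2*(-69)*32 = -9 - 4416 = -4425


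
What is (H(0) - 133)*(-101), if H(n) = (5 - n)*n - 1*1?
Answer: 13534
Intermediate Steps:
H(n) = -1 + n*(5 - n) (H(n) = n*(5 - n) - 1 = -1 + n*(5 - n))
(H(0) - 133)*(-101) = ((-1 - 1*0² + 5*0) - 133)*(-101) = ((-1 - 1*0 + 0) - 133)*(-101) = ((-1 + 0 + 0) - 133)*(-101) = (-1 - 133)*(-101) = -134*(-101) = 13534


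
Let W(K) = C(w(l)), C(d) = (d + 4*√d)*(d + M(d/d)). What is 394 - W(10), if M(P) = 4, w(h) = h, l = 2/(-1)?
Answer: 398 - 8*I*√2 ≈ 398.0 - 11.314*I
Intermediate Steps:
l = -2 (l = 2*(-1) = -2)
C(d) = (4 + d)*(d + 4*√d) (C(d) = (d + 4*√d)*(d + 4) = (d + 4*√d)*(4 + d) = (4 + d)*(d + 4*√d))
W(K) = -4 + 8*I*√2 (W(K) = (-2)² + 4*(-2) + 4*(-2)^(3/2) + 16*√(-2) = 4 - 8 + 4*(-2*I*√2) + 16*(I*√2) = 4 - 8 - 8*I*√2 + 16*I*√2 = -4 + 8*I*√2)
394 - W(10) = 394 - (-4 + 8*I*√2) = 394 + (4 - 8*I*√2) = 398 - 8*I*√2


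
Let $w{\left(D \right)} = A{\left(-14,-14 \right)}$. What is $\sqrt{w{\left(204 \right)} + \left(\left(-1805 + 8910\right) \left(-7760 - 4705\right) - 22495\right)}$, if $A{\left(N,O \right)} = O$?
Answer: $3 i \sqrt{9842926} \approx 9412.0 i$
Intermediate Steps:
$w{\left(D \right)} = -14$
$\sqrt{w{\left(204 \right)} + \left(\left(-1805 + 8910\right) \left(-7760 - 4705\right) - 22495\right)} = \sqrt{-14 + \left(\left(-1805 + 8910\right) \left(-7760 - 4705\right) - 22495\right)} = \sqrt{-14 + \left(7105 \left(-12465\right) - 22495\right)} = \sqrt{-14 - 88586320} = \sqrt{-88586334} = 3 i \sqrt{9842926}$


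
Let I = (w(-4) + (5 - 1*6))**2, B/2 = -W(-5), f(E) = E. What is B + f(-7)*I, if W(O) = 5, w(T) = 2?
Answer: -17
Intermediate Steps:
B = -10 (B = 2*(-5) = -10)
I = 1 (I = (2 + (5 - 1*6))**2 = (2 + (5 - 6))**2 = (2 - 1)**2 = 1**2 = 1)
B + f(-7)*I = -10 - 7*1 = -10 - 7 = -17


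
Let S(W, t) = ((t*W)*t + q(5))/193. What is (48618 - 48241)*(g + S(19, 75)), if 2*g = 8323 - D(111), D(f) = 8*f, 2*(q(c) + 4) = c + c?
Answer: 621562539/386 ≈ 1.6103e+6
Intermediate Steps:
q(c) = -4 + c (q(c) = -4 + (c + c)/2 = -4 + (2*c)/2 = -4 + c)
S(W, t) = 1/193 + W*t**2/193 (S(W, t) = ((t*W)*t + (-4 + 5))/193 = ((W*t)*t + 1)*(1/193) = (W*t**2 + 1)*(1/193) = (1 + W*t**2)*(1/193) = 1/193 + W*t**2/193)
g = 7435/2 (g = (8323 - 8*111)/2 = (8323 - 1*888)/2 = (8323 - 888)/2 = (1/2)*7435 = 7435/2 ≈ 3717.5)
(48618 - 48241)*(g + S(19, 75)) = (48618 - 48241)*(7435/2 + (1/193 + (1/193)*19*75**2)) = 377*(7435/2 + (1/193 + (1/193)*19*5625)) = 377*(7435/2 + (1/193 + 106875/193)) = 377*(7435/2 + 106876/193) = 377*(1648707/386) = 621562539/386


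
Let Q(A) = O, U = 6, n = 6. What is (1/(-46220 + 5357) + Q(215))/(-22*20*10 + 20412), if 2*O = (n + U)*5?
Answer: 1225889/654298356 ≈ 0.0018736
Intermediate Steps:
O = 30 (O = ((6 + 6)*5)/2 = (12*5)/2 = (½)*60 = 30)
Q(A) = 30
(1/(-46220 + 5357) + Q(215))/(-22*20*10 + 20412) = (1/(-46220 + 5357) + 30)/(-22*20*10 + 20412) = (1/(-40863) + 30)/(-440*10 + 20412) = (-1/40863 + 30)/(-4400 + 20412) = (1225889/40863)/16012 = (1225889/40863)*(1/16012) = 1225889/654298356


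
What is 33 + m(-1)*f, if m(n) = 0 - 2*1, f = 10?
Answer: 13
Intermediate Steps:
m(n) = -2 (m(n) = 0 - 2 = -2)
33 + m(-1)*f = 33 - 2*10 = 33 - 20 = 13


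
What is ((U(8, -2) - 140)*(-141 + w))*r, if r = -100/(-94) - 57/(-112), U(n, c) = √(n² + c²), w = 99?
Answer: 869295/94 - 24837*√17/188 ≈ 8703.1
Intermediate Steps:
U(n, c) = √(c² + n²)
r = 8279/5264 (r = -100*(-1/94) - 57*(-1/112) = 50/47 + 57/112 = 8279/5264 ≈ 1.5728)
((U(8, -2) - 140)*(-141 + w))*r = ((√((-2)² + 8²) - 140)*(-141 + 99))*(8279/5264) = ((√(4 + 64) - 140)*(-42))*(8279/5264) = ((√68 - 140)*(-42))*(8279/5264) = ((2*√17 - 140)*(-42))*(8279/5264) = ((-140 + 2*√17)*(-42))*(8279/5264) = (5880 - 84*√17)*(8279/5264) = 869295/94 - 24837*√17/188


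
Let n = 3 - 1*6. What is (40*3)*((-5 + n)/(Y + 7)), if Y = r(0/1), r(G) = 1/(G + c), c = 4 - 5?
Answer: -160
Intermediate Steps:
c = -1
r(G) = 1/(-1 + G) (r(G) = 1/(G - 1) = 1/(-1 + G))
n = -3 (n = 3 - 6 = -3)
Y = -1 (Y = 1/(-1 + 0/1) = 1/(-1 + 0*1) = 1/(-1 + 0) = 1/(-1) = -1)
(40*3)*((-5 + n)/(Y + 7)) = (40*3)*((-5 - 3)/(-1 + 7)) = 120*(-8/6) = 120*(-8*⅙) = 120*(-4/3) = -160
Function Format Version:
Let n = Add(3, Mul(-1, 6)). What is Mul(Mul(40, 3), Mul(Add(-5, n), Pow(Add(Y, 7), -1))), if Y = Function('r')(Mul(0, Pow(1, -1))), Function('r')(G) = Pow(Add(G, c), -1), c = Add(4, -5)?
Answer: -160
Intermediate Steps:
c = -1
Function('r')(G) = Pow(Add(-1, G), -1) (Function('r')(G) = Pow(Add(G, -1), -1) = Pow(Add(-1, G), -1))
n = -3 (n = Add(3, -6) = -3)
Y = -1 (Y = Pow(Add(-1, Mul(0, Pow(1, -1))), -1) = Pow(Add(-1, Mul(0, 1)), -1) = Pow(Add(-1, 0), -1) = Pow(-1, -1) = -1)
Mul(Mul(40, 3), Mul(Add(-5, n), Pow(Add(Y, 7), -1))) = Mul(Mul(40, 3), Mul(Add(-5, -3), Pow(Add(-1, 7), -1))) = Mul(120, Mul(-8, Pow(6, -1))) = Mul(120, Mul(-8, Rational(1, 6))) = Mul(120, Rational(-4, 3)) = -160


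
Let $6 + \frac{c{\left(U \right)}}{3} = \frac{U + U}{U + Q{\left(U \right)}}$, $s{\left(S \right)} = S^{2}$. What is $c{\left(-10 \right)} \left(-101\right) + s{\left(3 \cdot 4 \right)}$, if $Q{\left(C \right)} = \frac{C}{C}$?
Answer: $\frac{3866}{3} \approx 1288.7$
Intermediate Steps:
$Q{\left(C \right)} = 1$
$c{\left(U \right)} = -18 + \frac{6 U}{1 + U}$ ($c{\left(U \right)} = -18 + 3 \frac{U + U}{U + 1} = -18 + 3 \frac{2 U}{1 + U} = -18 + \frac{6 U}{1 + U}$)
$c{\left(-10 \right)} \left(-101\right) + s{\left(3 \cdot 4 \right)} = \frac{6 \left(-3 - -20\right)}{1 - 10} \left(-101\right) + \left(3 \cdot 4\right)^{2} = \frac{6 \left(-3 + 20\right)}{-9} \left(-101\right) + 12^{2} = 6 \left(- \frac{1}{9}\right) 17 \left(-101\right) + 144 = \left(- \frac{34}{3}\right) \left(-101\right) + 144 = \frac{3434}{3} + 144 = \frac{3866}{3}$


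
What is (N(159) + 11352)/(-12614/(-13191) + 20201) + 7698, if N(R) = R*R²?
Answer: 2104567200411/266484005 ≈ 7897.5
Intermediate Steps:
N(R) = R³
(N(159) + 11352)/(-12614/(-13191) + 20201) + 7698 = (159³ + 11352)/(-12614/(-13191) + 20201) + 7698 = (4019679 + 11352)/(-12614*(-1/13191) + 20201) + 7698 = 4031031/(12614/13191 + 20201) + 7698 = 4031031/(266484005/13191) + 7698 = 4031031*(13191/266484005) + 7698 = 53173329921/266484005 + 7698 = 2104567200411/266484005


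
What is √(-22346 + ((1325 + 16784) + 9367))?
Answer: 3*√570 ≈ 71.624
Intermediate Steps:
√(-22346 + ((1325 + 16784) + 9367)) = √(-22346 + (18109 + 9367)) = √(-22346 + 27476) = √5130 = 3*√570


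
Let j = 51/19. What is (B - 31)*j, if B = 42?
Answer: 561/19 ≈ 29.526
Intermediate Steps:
j = 51/19 (j = 51*(1/19) = 51/19 ≈ 2.6842)
(B - 31)*j = (42 - 31)*(51/19) = 11*(51/19) = 561/19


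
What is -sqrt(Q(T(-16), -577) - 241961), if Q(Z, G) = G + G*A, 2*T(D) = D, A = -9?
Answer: -I*sqrt(237345) ≈ -487.18*I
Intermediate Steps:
T(D) = D/2
Q(Z, G) = -8*G (Q(Z, G) = G + G*(-9) = G - 9*G = -8*G)
-sqrt(Q(T(-16), -577) - 241961) = -sqrt(-8*(-577) - 241961) = -sqrt(4616 - 241961) = -sqrt(-237345) = -I*sqrt(237345)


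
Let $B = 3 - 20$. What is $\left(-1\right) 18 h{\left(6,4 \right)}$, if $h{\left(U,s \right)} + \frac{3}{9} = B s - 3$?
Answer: $1284$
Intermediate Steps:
$B = -17$ ($B = 3 - 20 = -17$)
$h{\left(U,s \right)} = - \frac{10}{3} - 17 s$ ($h{\left(U,s \right)} = - \frac{1}{3} - \left(3 + 17 s\right) = - \frac{10}{3} - 17 s$)
$\left(-1\right) 18 h{\left(6,4 \right)} = \left(-1\right) 18 \left(- \frac{10}{3} - 68\right) = - 18 \left(- \frac{10}{3} - 68\right) = \left(-18\right) \left(- \frac{214}{3}\right) = 1284$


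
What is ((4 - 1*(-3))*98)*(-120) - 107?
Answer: -82427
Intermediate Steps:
((4 - 1*(-3))*98)*(-120) - 107 = ((4 + 3)*98)*(-120) - 107 = (7*98)*(-120) - 107 = 686*(-120) - 107 = -82320 - 107 = -82427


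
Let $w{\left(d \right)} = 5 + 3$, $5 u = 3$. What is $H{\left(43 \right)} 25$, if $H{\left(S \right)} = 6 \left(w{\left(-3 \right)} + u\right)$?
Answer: $1290$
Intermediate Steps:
$u = \frac{3}{5}$ ($u = \frac{1}{5} \cdot 3 = \frac{3}{5} \approx 0.6$)
$w{\left(d \right)} = 8$
$H{\left(S \right)} = \frac{258}{5}$ ($H{\left(S \right)} = 6 \left(8 + \frac{3}{5}\right) = 6 \cdot \frac{43}{5} = \frac{258}{5}$)
$H{\left(43 \right)} 25 = \frac{258}{5} \cdot 25 = 1290$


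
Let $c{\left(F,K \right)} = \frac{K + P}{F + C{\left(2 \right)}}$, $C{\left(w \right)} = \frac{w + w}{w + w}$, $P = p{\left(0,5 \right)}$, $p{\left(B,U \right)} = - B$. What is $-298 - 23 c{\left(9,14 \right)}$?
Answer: $- \frac{1651}{5} \approx -330.2$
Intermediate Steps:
$P = 0$ ($P = \left(-1\right) 0 = 0$)
$C{\left(w \right)} = 1$ ($C{\left(w \right)} = \frac{2 w}{2 w} = 2 w \frac{1}{2 w} = 1$)
$c{\left(F,K \right)} = \frac{K}{1 + F}$ ($c{\left(F,K \right)} = \frac{K + 0}{F + 1} = \frac{K}{1 + F}$)
$-298 - 23 c{\left(9,14 \right)} = -298 - 23 \frac{14}{1 + 9} = -298 - 23 \cdot \frac{14}{10} = -298 - 23 \cdot 14 \cdot \frac{1}{10} = -298 - \frac{161}{5} = - \frac{1651}{5}$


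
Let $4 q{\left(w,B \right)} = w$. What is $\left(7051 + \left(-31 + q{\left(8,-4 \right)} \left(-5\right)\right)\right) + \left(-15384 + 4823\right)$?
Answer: $-3551$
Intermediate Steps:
$q{\left(w,B \right)} = \frac{w}{4}$
$\left(7051 + \left(-31 + q{\left(8,-4 \right)} \left(-5\right)\right)\right) + \left(-15384 + 4823\right) = \left(7051 - \left(31 - \frac{1}{4} \cdot 8 \left(-5\right)\right)\right) + \left(-15384 + 4823\right) = \left(7051 + \left(-31 + 2 \left(-5\right)\right)\right) - 10561 = \left(7051 - 41\right) - 10561 = 7010 - 10561 = -3551$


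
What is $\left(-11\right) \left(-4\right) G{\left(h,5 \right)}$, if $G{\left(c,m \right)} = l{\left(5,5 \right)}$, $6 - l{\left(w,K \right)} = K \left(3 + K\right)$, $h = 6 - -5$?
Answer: $-1496$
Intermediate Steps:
$h = 11$ ($h = 6 + 5 = 11$)
$l{\left(w,K \right)} = 6 - K \left(3 + K\right)$
$G{\left(c,m \right)} = -34$ ($G{\left(c,m \right)} = 6 - 5^{2} - 15 = 6 - 25 - 15 = -34$)
$\left(-11\right) \left(-4\right) G{\left(h,5 \right)} = \left(-11\right) \left(-4\right) \left(-34\right) = 44 \left(-34\right) = -1496$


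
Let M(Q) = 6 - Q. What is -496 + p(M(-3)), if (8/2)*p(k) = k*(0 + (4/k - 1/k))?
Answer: -1981/4 ≈ -495.25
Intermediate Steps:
p(k) = 3/4 (p(k) = (k*(0 + (4/k - 1/k)))/4 = (k*(0 + 3/k))/4 = (k*(3/k))/4 = (1/4)*3 = 3/4)
-496 + p(M(-3)) = -496 + 3/4 = -1981/4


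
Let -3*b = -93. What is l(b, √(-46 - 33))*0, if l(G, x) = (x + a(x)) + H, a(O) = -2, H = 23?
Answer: 0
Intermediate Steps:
b = 31 (b = -⅓*(-93) = 31)
l(G, x) = 21 + x (l(G, x) = (x - 2) + 23 = (-2 + x) + 23 = 21 + x)
l(b, √(-46 - 33))*0 = (21 + √(-46 - 33))*0 = (21 + √(-79))*0 = (21 + I*√79)*0 = 0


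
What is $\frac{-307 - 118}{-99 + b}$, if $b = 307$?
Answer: $- \frac{425}{208} \approx -2.0433$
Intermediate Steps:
$\frac{-307 - 118}{-99 + b} = \frac{-307 - 118}{-99 + 307} = \frac{-307 - 118}{208} = \left(-425\right) \frac{1}{208} = - \frac{425}{208}$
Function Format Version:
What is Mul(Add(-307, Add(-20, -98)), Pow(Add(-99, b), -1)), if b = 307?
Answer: Rational(-425, 208) ≈ -2.0433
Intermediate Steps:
Mul(Add(-307, Add(-20, -98)), Pow(Add(-99, b), -1)) = Mul(Add(-307, Add(-20, -98)), Pow(Add(-99, 307), -1)) = Mul(Add(-307, -118), Pow(208, -1)) = Mul(-425, Rational(1, 208)) = Rational(-425, 208)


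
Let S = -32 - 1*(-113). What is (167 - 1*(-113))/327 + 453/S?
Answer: 18979/2943 ≈ 6.4489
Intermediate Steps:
S = 81 (S = -32 + 113 = 81)
(167 - 1*(-113))/327 + 453/S = (167 - 1*(-113))/327 + 453/81 = (167 + 113)*(1/327) + 453*(1/81) = 280*(1/327) + 151/27 = 280/327 + 151/27 = 18979/2943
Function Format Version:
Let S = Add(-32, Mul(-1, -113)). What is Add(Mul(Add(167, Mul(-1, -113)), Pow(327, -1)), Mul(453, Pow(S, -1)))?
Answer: Rational(18979, 2943) ≈ 6.4489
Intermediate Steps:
S = 81 (S = Add(-32, 113) = 81)
Add(Mul(Add(167, Mul(-1, -113)), Pow(327, -1)), Mul(453, Pow(S, -1))) = Add(Mul(Add(167, Mul(-1, -113)), Pow(327, -1)), Mul(453, Pow(81, -1))) = Add(Mul(Add(167, 113), Rational(1, 327)), Mul(453, Rational(1, 81))) = Add(Mul(280, Rational(1, 327)), Rational(151, 27)) = Add(Rational(280, 327), Rational(151, 27)) = Rational(18979, 2943)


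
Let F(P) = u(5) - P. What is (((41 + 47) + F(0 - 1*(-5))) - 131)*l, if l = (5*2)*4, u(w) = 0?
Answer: -1920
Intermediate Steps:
F(P) = -P (F(P) = 0 - P = -P)
l = 40 (l = 10*4 = 40)
(((41 + 47) + F(0 - 1*(-5))) - 131)*l = (((41 + 47) - (0 - 1*(-5))) - 131)*40 = ((88 - (0 + 5)) - 131)*40 = ((88 - 1*5) - 131)*40 = ((88 - 5) - 131)*40 = (83 - 131)*40 = -48*40 = -1920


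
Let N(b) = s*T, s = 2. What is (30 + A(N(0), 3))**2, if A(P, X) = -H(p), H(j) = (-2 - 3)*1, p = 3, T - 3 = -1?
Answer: 1225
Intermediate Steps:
T = 2 (T = 3 - 1 = 2)
H(j) = -5 (H(j) = -5*1 = -5)
N(b) = 4 (N(b) = 2*2 = 4)
A(P, X) = 5 (A(P, X) = -1*(-5) = 5)
(30 + A(N(0), 3))**2 = (30 + 5)**2 = 35**2 = 1225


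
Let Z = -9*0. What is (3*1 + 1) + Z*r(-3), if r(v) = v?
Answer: 4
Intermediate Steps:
Z = 0
(3*1 + 1) + Z*r(-3) = (3*1 + 1) + 0*(-3) = (3 + 1) + 0 = 4 + 0 = 4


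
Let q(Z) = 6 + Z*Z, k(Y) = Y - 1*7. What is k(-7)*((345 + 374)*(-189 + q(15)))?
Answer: -422772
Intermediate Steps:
k(Y) = -7 + Y (k(Y) = Y - 7 = -7 + Y)
q(Z) = 6 + Z**2
k(-7)*((345 + 374)*(-189 + q(15))) = (-7 - 7)*((345 + 374)*(-189 + (6 + 15**2))) = -10066*(-189 + (6 + 225)) = -10066*(-189 + 231) = -10066*42 = -14*30198 = -422772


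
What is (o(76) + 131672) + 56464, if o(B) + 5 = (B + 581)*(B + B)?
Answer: 287995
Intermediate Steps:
o(B) = -5 + 2*B*(581 + B) (o(B) = -5 + (B + 581)*(B + B) = -5 + (581 + B)*(2*B) = -5 + 2*B*(581 + B))
(o(76) + 131672) + 56464 = ((-5 + 2*76**2 + 1162*76) + 131672) + 56464 = ((-5 + 2*5776 + 88312) + 131672) + 56464 = ((-5 + 11552 + 88312) + 131672) + 56464 = (99859 + 131672) + 56464 = 231531 + 56464 = 287995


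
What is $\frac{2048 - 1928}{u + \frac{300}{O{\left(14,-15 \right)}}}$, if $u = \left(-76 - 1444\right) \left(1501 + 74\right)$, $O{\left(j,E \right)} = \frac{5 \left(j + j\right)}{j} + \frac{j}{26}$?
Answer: $- \frac{274}{5466235} \approx -5.0126 \cdot 10^{-5}$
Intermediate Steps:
$O{\left(j,E \right)} = 10 + \frac{j}{26}$ ($O{\left(j,E \right)} = \frac{5 \cdot 2 j}{j} + j \frac{1}{26} = \frac{10 j}{j} + \frac{j}{26} = 10 + \frac{j}{26}$)
$u = -2394000$ ($u = \left(-1520\right) 1575 = -2394000$)
$\frac{2048 - 1928}{u + \frac{300}{O{\left(14,-15 \right)}}} = \frac{2048 - 1928}{-2394000 + \frac{300}{10 + \frac{1}{26} \cdot 14}} = \frac{120}{-2394000 + \frac{300}{10 + \frac{7}{13}}} = \frac{120}{-2394000 + \frac{300}{\frac{137}{13}}} = \frac{120}{-2394000 + 300 \cdot \frac{13}{137}} = \frac{120}{-2394000 + \frac{3900}{137}} = \frac{120}{- \frac{327974100}{137}} = 120 \left(- \frac{137}{327974100}\right) = - \frac{274}{5466235}$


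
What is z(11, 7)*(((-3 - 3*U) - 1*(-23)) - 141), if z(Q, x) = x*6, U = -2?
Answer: -4830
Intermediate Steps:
z(Q, x) = 6*x
z(11, 7)*(((-3 - 3*U) - 1*(-23)) - 141) = (6*7)*(((-3 - 3*(-2)) - 1*(-23)) - 141) = 42*(((-3 + 6) + 23) - 141) = 42*((3 + 23) - 141) = 42*(26 - 141) = 42*(-115) = -4830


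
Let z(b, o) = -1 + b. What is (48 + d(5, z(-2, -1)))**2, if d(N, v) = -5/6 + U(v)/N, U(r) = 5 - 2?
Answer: 2053489/900 ≈ 2281.7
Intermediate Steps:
U(r) = 3
d(N, v) = -5/6 + 3/N
(48 + d(5, z(-2, -1)))**2 = (48 + (-5/6 + 3/5))**2 = (48 - 7/30)**2 = (1433/30)**2 = 2053489/900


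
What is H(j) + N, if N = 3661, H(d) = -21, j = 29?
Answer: 3640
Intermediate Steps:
H(j) + N = -21 + 3661 = 3640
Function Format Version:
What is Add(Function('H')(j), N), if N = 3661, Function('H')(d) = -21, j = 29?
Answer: 3640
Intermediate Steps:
Add(Function('H')(j), N) = Add(-21, 3661) = 3640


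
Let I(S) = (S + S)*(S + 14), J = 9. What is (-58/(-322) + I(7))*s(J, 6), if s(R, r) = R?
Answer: 426267/161 ≈ 2647.6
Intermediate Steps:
I(S) = 2*S*(14 + S) (I(S) = (2*S)*(14 + S) = 2*S*(14 + S))
(-58/(-322) + I(7))*s(J, 6) = (-58/(-322) + 2*7*(14 + 7))*9 = (-58*(-1/322) + 2*7*21)*9 = (29/161 + 294)*9 = (47363/161)*9 = 426267/161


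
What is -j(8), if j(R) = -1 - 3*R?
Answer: 25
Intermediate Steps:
-j(8) = -(-1 - 3*8) = -(-1 - 24) = -1*(-25) = 25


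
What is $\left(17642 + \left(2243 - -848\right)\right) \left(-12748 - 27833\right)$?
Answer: $-841365873$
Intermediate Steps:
$\left(17642 + \left(2243 - -848\right)\right) \left(-12748 - 27833\right) = \left(17642 + \left(2243 + 848\right)\right) \left(-40581\right) = \left(17642 + 3091\right) \left(-40581\right) = 20733 \left(-40581\right) = -841365873$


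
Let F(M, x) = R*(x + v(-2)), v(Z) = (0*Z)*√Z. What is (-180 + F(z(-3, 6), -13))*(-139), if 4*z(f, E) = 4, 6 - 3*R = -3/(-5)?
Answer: 141363/5 ≈ 28273.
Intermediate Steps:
R = 9/5 (R = 2 - (-1)/(-5) = 2 - (-1)*(-1)/5 = 2 - ⅓*⅗ = 2 - ⅕ = 9/5 ≈ 1.8000)
v(Z) = 0 (v(Z) = 0*√Z = 0)
z(f, E) = 1 (z(f, E) = (¼)*4 = 1)
F(M, x) = 9*x/5 (F(M, x) = 9*(x + 0)/5 = 9*x/5)
(-180 + F(z(-3, 6), -13))*(-139) = (-180 + (9/5)*(-13))*(-139) = (-180 - 117/5)*(-139) = -1017/5*(-139) = 141363/5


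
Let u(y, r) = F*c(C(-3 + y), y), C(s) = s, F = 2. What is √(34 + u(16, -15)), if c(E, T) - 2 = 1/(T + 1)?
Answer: 18*√34/17 ≈ 6.1740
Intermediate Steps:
c(E, T) = 2 + 1/(1 + T) (c(E, T) = 2 + 1/(T + 1) = 2 + 1/(1 + T))
u(y, r) = 2*(3 + 2*y)/(1 + y) (u(y, r) = 2*((3 + 2*y)/(1 + y)) = 2*(3 + 2*y)/(1 + y))
√(34 + u(16, -15)) = √(34 + 2*(3 + 2*16)/(1 + 16)) = √(34 + 2*(3 + 32)/17) = √(34 + 2*(1/17)*35) = √(34 + 70/17) = √(648/17) = 18*√34/17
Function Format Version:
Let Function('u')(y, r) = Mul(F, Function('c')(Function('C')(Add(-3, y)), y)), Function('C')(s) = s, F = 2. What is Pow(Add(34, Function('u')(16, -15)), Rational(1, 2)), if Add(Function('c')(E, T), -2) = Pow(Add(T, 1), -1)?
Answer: Mul(Rational(18, 17), Pow(34, Rational(1, 2))) ≈ 6.1740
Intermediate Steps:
Function('c')(E, T) = Add(2, Pow(Add(1, T), -1)) (Function('c')(E, T) = Add(2, Pow(Add(T, 1), -1)) = Add(2, Pow(Add(1, T), -1)))
Function('u')(y, r) = Mul(2, Pow(Add(1, y), -1), Add(3, Mul(2, y))) (Function('u')(y, r) = Mul(2, Mul(Pow(Add(1, y), -1), Add(3, Mul(2, y)))) = Mul(2, Pow(Add(1, y), -1), Add(3, Mul(2, y))))
Pow(Add(34, Function('u')(16, -15)), Rational(1, 2)) = Pow(Add(34, Mul(2, Pow(Add(1, 16), -1), Add(3, Mul(2, 16)))), Rational(1, 2)) = Pow(Add(34, Mul(2, Pow(17, -1), Add(3, 32))), Rational(1, 2)) = Pow(Add(34, Mul(2, Rational(1, 17), 35)), Rational(1, 2)) = Pow(Add(34, Rational(70, 17)), Rational(1, 2)) = Pow(Rational(648, 17), Rational(1, 2)) = Mul(Rational(18, 17), Pow(34, Rational(1, 2)))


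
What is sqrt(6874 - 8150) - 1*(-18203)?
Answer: 18203 + 2*I*sqrt(319) ≈ 18203.0 + 35.721*I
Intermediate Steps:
sqrt(6874 - 8150) - 1*(-18203) = sqrt(-1276) + 18203 = 2*I*sqrt(319) + 18203 = 18203 + 2*I*sqrt(319)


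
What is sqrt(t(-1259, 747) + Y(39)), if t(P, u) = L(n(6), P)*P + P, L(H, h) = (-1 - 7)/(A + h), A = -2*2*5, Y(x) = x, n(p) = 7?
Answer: 2*I*sqrt(502152027)/1279 ≈ 35.041*I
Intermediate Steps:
A = -20 (A = -4*5 = -20)
L(H, h) = -8/(-20 + h) (L(H, h) = (-1 - 7)/(-20 + h) = -8/(-20 + h))
t(P, u) = P - 8*P/(-20 + P) (t(P, u) = (-8/(-20 + P))*P + P = -8*P/(-20 + P) + P = P - 8*P/(-20 + P))
sqrt(t(-1259, 747) + Y(39)) = sqrt(-1259*(-28 - 1259)/(-20 - 1259) + 39) = sqrt(-1259*(-1287)/(-1279) + 39) = sqrt(-1259*(-1/1279)*(-1287) + 39) = sqrt(-1620333/1279 + 39) = sqrt(-1570452/1279) = 2*I*sqrt(502152027)/1279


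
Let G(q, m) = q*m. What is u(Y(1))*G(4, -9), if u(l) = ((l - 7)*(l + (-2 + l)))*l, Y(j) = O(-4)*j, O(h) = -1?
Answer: 1152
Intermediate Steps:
G(q, m) = m*q
Y(j) = -j
u(l) = l*(-7 + l)*(-2 + 2*l) (u(l) = ((-7 + l)*(-2 + 2*l))*l = l*(-7 + l)*(-2 + 2*l))
u(Y(1))*G(4, -9) = (2*(-1*1)*(7 + (-1*1)² - (-8)))*(-9*4) = (2*(-1)*(7 + (-1)² - 8*(-1)))*(-36) = (2*(-1)*(7 + 1 + 8))*(-36) = (2*(-1)*16)*(-36) = -32*(-36) = 1152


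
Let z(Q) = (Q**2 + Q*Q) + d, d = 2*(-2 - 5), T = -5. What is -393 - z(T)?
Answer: -429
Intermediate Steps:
d = -14 (d = 2*(-7) = -14)
z(Q) = -14 + 2*Q**2 (z(Q) = (Q**2 + Q*Q) - 14 = (Q**2 + Q**2) - 14 = 2*Q**2 - 14 = -14 + 2*Q**2)
-393 - z(T) = -393 - (-14 + 2*(-5)**2) = -393 - (-14 + 2*25) = -393 - (-14 + 50) = -393 - 1*36 = -393 - 36 = -429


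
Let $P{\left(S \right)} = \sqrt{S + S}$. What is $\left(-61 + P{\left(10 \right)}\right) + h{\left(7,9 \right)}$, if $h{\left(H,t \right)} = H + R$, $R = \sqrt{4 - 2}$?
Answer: $-54 + \sqrt{2} + 2 \sqrt{5} \approx -48.114$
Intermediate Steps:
$R = \sqrt{2} \approx 1.4142$
$h{\left(H,t \right)} = H + \sqrt{2}$
$P{\left(S \right)} = \sqrt{2} \sqrt{S}$ ($P{\left(S \right)} = \sqrt{2 S} = \sqrt{2} \sqrt{S}$)
$\left(-61 + P{\left(10 \right)}\right) + h{\left(7,9 \right)} = \left(-61 + \sqrt{2} \sqrt{10}\right) + \left(7 + \sqrt{2}\right) = \left(-61 + 2 \sqrt{5}\right) + \left(7 + \sqrt{2}\right) = -54 + \sqrt{2} + 2 \sqrt{5}$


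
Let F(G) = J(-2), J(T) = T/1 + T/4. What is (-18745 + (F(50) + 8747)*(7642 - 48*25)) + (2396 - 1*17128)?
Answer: 56298592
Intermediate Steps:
J(T) = 5*T/4 (J(T) = T*1 + T*(¼) = T + T/4 = 5*T/4)
F(G) = -5/2 (F(G) = (5/4)*(-2) = -5/2)
(-18745 + (F(50) + 8747)*(7642 - 48*25)) + (2396 - 1*17128) = (-18745 + (-5/2 + 8747)*(7642 - 48*25)) + (2396 - 1*17128) = (-18745 + 17489*(7642 - 1200)/2) + (2396 - 17128) = (-18745 + (17489/2)*6442) - 14732 = (-18745 + 56332069) - 14732 = 56313324 - 14732 = 56298592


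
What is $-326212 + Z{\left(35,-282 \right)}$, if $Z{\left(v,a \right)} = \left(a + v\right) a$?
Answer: $-256558$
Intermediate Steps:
$Z{\left(v,a \right)} = a \left(a + v\right)$
$-326212 + Z{\left(35,-282 \right)} = -326212 - 282 \left(-282 + 35\right) = -326212 - -69654 = -326212 + 69654 = -256558$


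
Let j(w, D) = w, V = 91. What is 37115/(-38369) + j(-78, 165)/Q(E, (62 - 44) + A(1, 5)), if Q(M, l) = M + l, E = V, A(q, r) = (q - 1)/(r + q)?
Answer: -7038317/4182221 ≈ -1.6829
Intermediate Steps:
A(q, r) = (-1 + q)/(q + r)
E = 91
37115/(-38369) + j(-78, 165)/Q(E, (62 - 44) + A(1, 5)) = 37115/(-38369) - 78/(91 + ((62 - 44) + (-1 + 1)/(1 + 5))) = 37115*(-1/38369) - 78/(91 + (18 + 0/6)) = -37115/38369 - 78/(91 + (18 + (⅙)*0)) = -37115/38369 - 78/(91 + (18 + 0)) = -37115/38369 - 78/(91 + 18) = -37115/38369 - 78/109 = -7038317/4182221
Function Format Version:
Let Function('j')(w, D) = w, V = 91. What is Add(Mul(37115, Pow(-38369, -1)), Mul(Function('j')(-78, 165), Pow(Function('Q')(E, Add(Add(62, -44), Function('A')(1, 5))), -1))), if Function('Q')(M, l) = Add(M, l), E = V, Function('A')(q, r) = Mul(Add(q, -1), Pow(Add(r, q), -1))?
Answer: Rational(-7038317, 4182221) ≈ -1.6829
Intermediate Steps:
Function('A')(q, r) = Mul(Pow(Add(q, r), -1), Add(-1, q)) (Function('A')(q, r) = Mul(Add(-1, q), Pow(Add(q, r), -1)) = Mul(Pow(Add(q, r), -1), Add(-1, q)))
E = 91
Add(Mul(37115, Pow(-38369, -1)), Mul(Function('j')(-78, 165), Pow(Function('Q')(E, Add(Add(62, -44), Function('A')(1, 5))), -1))) = Add(Mul(37115, Pow(-38369, -1)), Mul(-78, Pow(Add(91, Add(Add(62, -44), Mul(Pow(Add(1, 5), -1), Add(-1, 1)))), -1))) = Add(Mul(37115, Rational(-1, 38369)), Mul(-78, Pow(Add(91, Add(18, Mul(Pow(6, -1), 0))), -1))) = Add(Rational(-37115, 38369), Mul(-78, Pow(Add(91, Add(18, Mul(Rational(1, 6), 0))), -1))) = Add(Rational(-37115, 38369), Mul(-78, Pow(Add(91, Add(18, 0)), -1))) = Add(Rational(-37115, 38369), Mul(-78, Pow(Add(91, 18), -1))) = Add(Rational(-37115, 38369), Mul(-78, Pow(109, -1))) = Add(Rational(-37115, 38369), Mul(-78, Rational(1, 109))) = Add(Rational(-37115, 38369), Rational(-78, 109)) = Rational(-7038317, 4182221)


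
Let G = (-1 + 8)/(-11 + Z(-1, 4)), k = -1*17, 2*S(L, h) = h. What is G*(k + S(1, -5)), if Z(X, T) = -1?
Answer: 91/8 ≈ 11.375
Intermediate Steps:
S(L, h) = h/2
k = -17
G = -7/12 (G = (-1 + 8)/(-11 - 1) = 7/(-12) = 7*(-1/12) = -7/12 ≈ -0.58333)
G*(k + S(1, -5)) = -7*(-17 + (1/2)*(-5))/12 = -7*(-17 - 5/2)/12 = -7/12*(-39/2) = 91/8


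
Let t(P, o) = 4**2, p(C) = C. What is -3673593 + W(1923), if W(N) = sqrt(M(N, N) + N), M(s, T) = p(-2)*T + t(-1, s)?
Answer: -3673593 + I*sqrt(1907) ≈ -3.6736e+6 + 43.669*I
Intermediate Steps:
t(P, o) = 16
M(s, T) = 16 - 2*T (M(s, T) = -2*T + 16 = 16 - 2*T)
W(N) = sqrt(16 - N) (W(N) = sqrt((16 - 2*N) + N) = sqrt(16 - N))
-3673593 + W(1923) = -3673593 + sqrt(16 - 1*1923) = -3673593 + sqrt(16 - 1923) = -3673593 + sqrt(-1907) = -3673593 + I*sqrt(1907)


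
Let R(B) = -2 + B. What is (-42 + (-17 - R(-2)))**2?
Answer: 3025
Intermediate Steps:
(-42 + (-17 - R(-2)))**2 = (-42 + (-17 - (-2 - 2)))**2 = (-42 + (-17 - 1*(-4)))**2 = (-42 + (-17 + 4))**2 = (-42 - 13)**2 = (-55)**2 = 3025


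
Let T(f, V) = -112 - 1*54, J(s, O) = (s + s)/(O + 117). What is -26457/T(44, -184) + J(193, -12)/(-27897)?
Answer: 77497383469/486244710 ≈ 159.38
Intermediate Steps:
J(s, O) = 2*s/(117 + O) (J(s, O) = (2*s)/(117 + O) = 2*s/(117 + O))
T(f, V) = -166 (T(f, V) = -112 - 54 = -166)
-26457/T(44, -184) + J(193, -12)/(-27897) = -26457/(-166) + (2*193/(117 - 12))/(-27897) = -26457*(-1/166) + (2*193/105)*(-1/27897) = 26457/166 + (2*193*(1/105))*(-1/27897) = 26457/166 + (386/105)*(-1/27897) = 26457/166 - 386/2929185 = 77497383469/486244710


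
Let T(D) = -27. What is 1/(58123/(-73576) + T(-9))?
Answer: -4328/120275 ≈ -0.035984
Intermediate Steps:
1/(58123/(-73576) + T(-9)) = 1/(58123/(-73576) - 27) = 1/(58123*(-1/73576) - 27) = 1/(-3419/4328 - 27) = 1/(-120275/4328) = -4328/120275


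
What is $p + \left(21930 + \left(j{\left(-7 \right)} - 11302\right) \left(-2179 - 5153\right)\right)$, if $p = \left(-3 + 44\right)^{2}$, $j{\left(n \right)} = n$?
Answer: $82941199$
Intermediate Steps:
$p = 1681$ ($p = 41^{2} = 1681$)
$p + \left(21930 + \left(j{\left(-7 \right)} - 11302\right) \left(-2179 - 5153\right)\right) = 1681 + \left(21930 + \left(-7 - 11302\right) \left(-2179 - 5153\right)\right) = 1681 + \left(21930 - -82917588\right) = 1681 + \left(21930 + 82917588\right) = 1681 + 82939518 = 82941199$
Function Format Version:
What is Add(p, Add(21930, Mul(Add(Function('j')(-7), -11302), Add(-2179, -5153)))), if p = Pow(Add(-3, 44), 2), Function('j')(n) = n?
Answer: 82941199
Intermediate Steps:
p = 1681 (p = Pow(41, 2) = 1681)
Add(p, Add(21930, Mul(Add(Function('j')(-7), -11302), Add(-2179, -5153)))) = Add(1681, Add(21930, Mul(Add(-7, -11302), Add(-2179, -5153)))) = Add(1681, Add(21930, Mul(-11309, -7332))) = Add(1681, Add(21930, 82917588)) = Add(1681, 82939518) = 82941199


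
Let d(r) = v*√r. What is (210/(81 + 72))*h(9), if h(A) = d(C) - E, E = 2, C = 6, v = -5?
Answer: -140/51 - 350*√6/51 ≈ -19.555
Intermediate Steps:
d(r) = -5*√r
h(A) = -2 - 5*√6 (h(A) = -5*√6 - 1*2 = -5*√6 - 2 = -2 - 5*√6)
(210/(81 + 72))*h(9) = (210/(81 + 72))*(-2 - 5*√6) = (210/153)*(-2 - 5*√6) = ((1/153)*210)*(-2 - 5*√6) = 70*(-2 - 5*√6)/51 = -140/51 - 350*√6/51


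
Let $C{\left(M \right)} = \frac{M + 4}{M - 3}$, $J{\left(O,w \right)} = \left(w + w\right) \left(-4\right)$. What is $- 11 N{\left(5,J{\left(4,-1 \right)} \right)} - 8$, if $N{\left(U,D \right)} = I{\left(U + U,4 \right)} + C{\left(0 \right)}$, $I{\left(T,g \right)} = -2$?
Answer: $\frac{86}{3} \approx 28.667$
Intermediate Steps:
$J{\left(O,w \right)} = - 8 w$ ($J{\left(O,w \right)} = 2 w \left(-4\right) = - 8 w$)
$C{\left(M \right)} = \frac{4 + M}{-3 + M}$
$N{\left(U,D \right)} = - \frac{10}{3}$ ($N{\left(U,D \right)} = -2 + \frac{4 + 0}{-3 + 0} = -2 + \frac{1}{-3} \cdot 4 = -2 - \frac{4}{3} = - \frac{10}{3}$)
$- 11 N{\left(5,J{\left(4,-1 \right)} \right)} - 8 = \left(-11\right) \left(- \frac{10}{3}\right) - 8 = \frac{110}{3} - 8 = \frac{86}{3}$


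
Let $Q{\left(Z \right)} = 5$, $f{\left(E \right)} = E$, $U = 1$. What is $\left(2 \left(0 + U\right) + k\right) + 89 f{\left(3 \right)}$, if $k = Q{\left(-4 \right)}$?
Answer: $274$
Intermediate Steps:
$k = 5$
$\left(2 \left(0 + U\right) + k\right) + 89 f{\left(3 \right)} = \left(2 \left(0 + 1\right) + 5\right) + 89 \cdot 3 = \left(2 \cdot 1 + 5\right) + 267 = \left(2 + 5\right) + 267 = 7 + 267 = 274$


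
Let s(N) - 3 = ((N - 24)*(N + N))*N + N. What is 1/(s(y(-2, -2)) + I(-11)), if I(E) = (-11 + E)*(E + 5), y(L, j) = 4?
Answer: -1/501 ≈ -0.0019960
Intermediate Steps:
I(E) = (-11 + E)*(5 + E)
s(N) = 3 + N + 2*N²*(-24 + N) (s(N) = 3 + (((N - 24)*(N + N))*N + N) = 3 + (((-24 + N)*(2*N))*N + N) = 3 + ((2*N*(-24 + N))*N + N) = 3 + (2*N²*(-24 + N) + N) = 3 + (N + 2*N²*(-24 + N)) = 3 + N + 2*N²*(-24 + N))
1/(s(y(-2, -2)) + I(-11)) = 1/((3 + 4 - 48*4² + 2*4³) + (-55 + (-11)² - 6*(-11))) = 1/((3 + 4 - 48*16 + 2*64) + (-55 + 121 + 66)) = 1/((3 + 4 - 768 + 128) + 132) = 1/(-633 + 132) = 1/(-501) = -1/501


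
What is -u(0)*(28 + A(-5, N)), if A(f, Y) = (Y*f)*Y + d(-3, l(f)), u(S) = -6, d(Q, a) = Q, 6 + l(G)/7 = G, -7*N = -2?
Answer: 7230/49 ≈ 147.55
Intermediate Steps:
N = 2/7 (N = -⅐*(-2) = 2/7 ≈ 0.28571)
l(G) = -42 + 7*G
A(f, Y) = -3 + f*Y² (A(f, Y) = (Y*f)*Y - 3 = f*Y² - 3 = -3 + f*Y²)
-u(0)*(28 + A(-5, N)) = -(-6)*(28 + (-3 - 5*(2/7)²)) = -(-6)*(28 + (-3 - 5*4/49)) = -(-6)*(28 + (-3 - 20/49)) = -(-6)*(28 - 167/49) = -(-6)*1205/49 = -1*(-7230/49) = 7230/49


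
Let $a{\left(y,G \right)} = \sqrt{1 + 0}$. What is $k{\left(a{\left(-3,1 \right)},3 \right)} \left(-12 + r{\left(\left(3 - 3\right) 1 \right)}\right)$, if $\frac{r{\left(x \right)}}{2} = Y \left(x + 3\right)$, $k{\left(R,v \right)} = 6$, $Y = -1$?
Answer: $-108$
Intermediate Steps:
$a{\left(y,G \right)} = 1$ ($a{\left(y,G \right)} = \sqrt{1} = 1$)
$r{\left(x \right)} = -6 - 2 x$ ($r{\left(x \right)} = 2 \left(- (x + 3)\right) = 2 \left(- (3 + x)\right) = 2 \left(-3 - x\right) = -6 - 2 x$)
$k{\left(a{\left(-3,1 \right)},3 \right)} \left(-12 + r{\left(\left(3 - 3\right) 1 \right)}\right) = 6 \left(-12 - \left(6 + 2 \left(3 - 3\right) 1\right)\right) = 6 \left(-12 - \left(6 + 2 \cdot 0 \cdot 1\right)\right) = 6 \left(-12 - 6\right) = 6 \left(-18\right) = -108$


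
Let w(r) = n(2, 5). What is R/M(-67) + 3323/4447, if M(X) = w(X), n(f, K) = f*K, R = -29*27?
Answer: -3448771/44470 ≈ -77.553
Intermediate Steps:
R = -783
n(f, K) = K*f
w(r) = 10 (w(r) = 5*2 = 10)
M(X) = 10
R/M(-67) + 3323/4447 = -783/10 + 3323/4447 = -3448771/44470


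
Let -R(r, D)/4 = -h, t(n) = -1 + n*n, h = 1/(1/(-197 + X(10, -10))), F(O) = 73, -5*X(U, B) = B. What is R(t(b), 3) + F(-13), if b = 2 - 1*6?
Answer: -707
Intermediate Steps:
X(U, B) = -B/5
h = -195 (h = 1/(1/(-197 - 1/5*(-10))) = 1/(1/(-197 + 2)) = 1/(1/(-195)) = 1/(-1/195) = -195)
b = -4 (b = 2 - 6 = -4)
t(n) = -1 + n**2
R(r, D) = -780 (R(r, D) = -(-4)*(-195) = -4*195 = -780)
R(t(b), 3) + F(-13) = -780 + 73 = -707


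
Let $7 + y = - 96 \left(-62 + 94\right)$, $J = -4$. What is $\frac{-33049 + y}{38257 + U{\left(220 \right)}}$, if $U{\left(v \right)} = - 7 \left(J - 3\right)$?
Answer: $- \frac{18064}{19153} \approx -0.94314$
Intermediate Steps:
$U{\left(v \right)} = 49$ ($U{\left(v \right)} = - 7 \left(-4 - 3\right) = \left(-7\right) \left(-7\right) = 49$)
$y = -3079$ ($y = -7 - 96 \left(-62 + 94\right) = -7 - 3072 = -3079$)
$\frac{-33049 + y}{38257 + U{\left(220 \right)}} = \frac{-33049 - 3079}{38257 + 49} = - \frac{36128}{38306} = \left(-36128\right) \frac{1}{38306} = - \frac{18064}{19153}$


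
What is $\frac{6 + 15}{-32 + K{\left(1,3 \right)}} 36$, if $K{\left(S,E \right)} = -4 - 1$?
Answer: $- \frac{756}{37} \approx -20.432$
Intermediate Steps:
$K{\left(S,E \right)} = -5$ ($K{\left(S,E \right)} = -4 - 1 = -5$)
$\frac{6 + 15}{-32 + K{\left(1,3 \right)}} 36 = \frac{6 + 15}{-32 - 5} \cdot 36 = \frac{21}{-37} \cdot 36 = 21 \left(- \frac{1}{37}\right) 36 = \left(- \frac{21}{37}\right) 36 = - \frac{756}{37}$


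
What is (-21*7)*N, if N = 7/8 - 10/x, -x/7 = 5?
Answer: -1365/8 ≈ -170.63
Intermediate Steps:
x = -35 (x = -7*5 = -35)
N = 65/56 (N = 7/8 - 10/(-35) = 7*(⅛) - 10*(-1/35) = 7/8 + 2/7 = 65/56 ≈ 1.1607)
(-21*7)*N = -21*7*(65/56) = -147*65/56 = -1365/8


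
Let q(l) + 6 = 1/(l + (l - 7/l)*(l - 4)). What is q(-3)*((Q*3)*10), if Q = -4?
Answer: 648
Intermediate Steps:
q(l) = -6 + 1/(l + (-4 + l)*(l - 7/l)) (q(l) = -6 + 1/(l + (l - 7/l)*(l - 4)) = -6 + 1/(l + (l - 7/l)*(-4 + l)) = -6 + 1/(l + (-4 + l)*(l - 7/l)))
q(-3)*((Q*3)*10) = ((-168 - 6*(-3)³ + 18*(-3)² + 43*(-3))/(28 + (-3)³ - 7*(-3) - 3*(-3)²))*(-4*3*10) = ((-168 - 6*(-27) + 18*9 - 129)/(28 - 27 + 21 - 3*9))*(-12*10) = ((-168 + 162 + 162 - 129)/(28 - 27 + 21 - 27))*(-120) = (27/(-5))*(-120) = -⅕*27*(-120) = -27/5*(-120) = 648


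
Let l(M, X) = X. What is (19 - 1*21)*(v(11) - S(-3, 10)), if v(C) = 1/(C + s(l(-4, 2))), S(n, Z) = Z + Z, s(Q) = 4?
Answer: 598/15 ≈ 39.867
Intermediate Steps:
S(n, Z) = 2*Z
v(C) = 1/(4 + C) (v(C) = 1/(C + 4) = 1/(4 + C))
(19 - 1*21)*(v(11) - S(-3, 10)) = (19 - 1*21)*(1/(4 + 11) - 2*10) = (19 - 21)*(1/15 - 1*20) = -2*(1/15 - 20) = -2*(-299/15) = 598/15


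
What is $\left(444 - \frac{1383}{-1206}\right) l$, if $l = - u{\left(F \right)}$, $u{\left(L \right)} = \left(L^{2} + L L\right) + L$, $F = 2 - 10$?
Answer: $- \frac{3578980}{67} \approx -53418.0$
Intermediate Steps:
$F = -8$
$u{\left(L \right)} = L + 2 L^{2}$ ($u{\left(L \right)} = \left(L^{2} + L^{2}\right) + L = 2 L^{2} + L = L + 2 L^{2}$)
$l = -120$ ($l = - \left(-8\right) \left(1 + 2 \left(-8\right)\right) = - \left(-8\right) \left(1 - 16\right) = - \left(-8\right) \left(-15\right) = \left(-1\right) 120 = -120$)
$\left(444 - \frac{1383}{-1206}\right) l = \left(444 - \frac{1383}{-1206}\right) \left(-120\right) = \left(444 - - \frac{461}{402}\right) \left(-120\right) = \left(444 + \frac{461}{402}\right) \left(-120\right) = \frac{178949}{402} \left(-120\right) = - \frac{3578980}{67}$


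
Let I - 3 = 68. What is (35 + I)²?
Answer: 11236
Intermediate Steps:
I = 71 (I = 3 + 68 = 71)
(35 + I)² = (35 + 71)² = 106² = 11236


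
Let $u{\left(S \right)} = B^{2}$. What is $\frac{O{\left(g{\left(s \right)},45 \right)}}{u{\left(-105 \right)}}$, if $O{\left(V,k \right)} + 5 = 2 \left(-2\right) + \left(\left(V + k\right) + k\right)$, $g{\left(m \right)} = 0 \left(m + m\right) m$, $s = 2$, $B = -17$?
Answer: $\frac{81}{289} \approx 0.28028$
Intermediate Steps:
$u{\left(S \right)} = 289$ ($u{\left(S \right)} = \left(-17\right)^{2} = 289$)
$g{\left(m \right)} = 0$ ($g{\left(m \right)} = 0 \cdot 2 m m = 0 m = 0$)
$O{\left(V,k \right)} = -9 + V + 2 k$ ($O{\left(V,k \right)} = -5 + \left(2 \left(-2\right) + \left(\left(V + k\right) + k\right)\right) = -5 - \left(4 - V - 2 k\right) = -5 + \left(-4 + V + 2 k\right) = -9 + V + 2 k$)
$\frac{O{\left(g{\left(s \right)},45 \right)}}{u{\left(-105 \right)}} = \frac{-9 + 0 + 2 \cdot 45}{289} = \left(-9 + 0 + 90\right) \frac{1}{289} = 81 \cdot \frac{1}{289} = \frac{81}{289}$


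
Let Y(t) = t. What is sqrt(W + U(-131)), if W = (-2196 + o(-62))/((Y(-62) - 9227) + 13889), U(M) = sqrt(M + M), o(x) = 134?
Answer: sqrt(-23713 + 52900*I*sqrt(262))/230 ≈ 2.8057 + 2.8845*I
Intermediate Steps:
U(M) = sqrt(2)*sqrt(M) (U(M) = sqrt(2*M) = sqrt(2)*sqrt(M))
W = -1031/2300 (W = (-2196 + 134)/((-62 - 9227) + 13889) = -2062/(-9289 + 13889) = -2062/4600 = -2062*1/4600 = -1031/2300 ≈ -0.44826)
sqrt(W + U(-131)) = sqrt(-1031/2300 + sqrt(2)*sqrt(-131)) = sqrt(-1031/2300 + sqrt(2)*(I*sqrt(131))) = sqrt(-1031/2300 + I*sqrt(262))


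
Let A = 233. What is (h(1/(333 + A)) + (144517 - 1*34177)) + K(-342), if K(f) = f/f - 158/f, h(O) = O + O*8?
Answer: 10679510279/96786 ≈ 1.1034e+5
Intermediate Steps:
h(O) = 9*O (h(O) = O + 8*O = 9*O)
K(f) = 1 - 158/f
(h(1/(333 + A)) + (144517 - 1*34177)) + K(-342) = (9/(333 + 233) + (144517 - 1*34177)) + (-158 - 342)/(-342) = (9/566 + (144517 - 34177)) - 1/342*(-500) = (9*(1/566) + 110340) + 250/171 = (9/566 + 110340) + 250/171 = 62452449/566 + 250/171 = 10679510279/96786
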